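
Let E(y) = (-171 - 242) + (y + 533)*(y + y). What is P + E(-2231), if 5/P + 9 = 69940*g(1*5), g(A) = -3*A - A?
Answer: 10597465108962/1398809 ≈ 7.5761e+6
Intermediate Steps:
g(A) = -4*A
E(y) = -413 + 2*y*(533 + y) (E(y) = -413 + (533 + y)*(2*y) = -413 + 2*y*(533 + y))
P = -5/1398809 (P = 5/(-9 + 69940*(-4*5)) = 5/(-9 + 69940*(-20)) = 5/(-9 - 1398800) = 5/(-1398809) = 5*(-1/1398809) = -5/1398809 ≈ -3.5745e-6)
P + E(-2231) = -5/1398809 + (-413 + 2*(-2231)² + 1066*(-2231)) = -5/1398809 + (-413 + 2*4977361 - 2378246) = -5/1398809 + (-413 + 9954722 - 2378246) = -5/1398809 + 7576063 = 10597465108962/1398809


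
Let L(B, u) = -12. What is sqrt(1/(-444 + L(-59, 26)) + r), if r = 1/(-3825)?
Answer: I*sqrt(921842)/19380 ≈ 0.049542*I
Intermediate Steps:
r = -1/3825 ≈ -0.00026144
sqrt(1/(-444 + L(-59, 26)) + r) = sqrt(1/(-444 - 12) - 1/3825) = sqrt(1/(-456) - 1/3825) = sqrt(-1/456 - 1/3825) = sqrt(-1427/581400) = I*sqrt(921842)/19380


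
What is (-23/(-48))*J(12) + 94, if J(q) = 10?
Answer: 2371/24 ≈ 98.792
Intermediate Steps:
(-23/(-48))*J(12) + 94 = -23/(-48)*10 + 94 = -23*(-1/48)*10 + 94 = (23/48)*10 + 94 = 115/24 + 94 = 2371/24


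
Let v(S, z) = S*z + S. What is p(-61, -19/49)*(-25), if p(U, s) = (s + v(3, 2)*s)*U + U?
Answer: -215025/49 ≈ -4388.3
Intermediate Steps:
v(S, z) = S + S*z
p(U, s) = U + 10*U*s (p(U, s) = (s + (3*(1 + 2))*s)*U + U = (s + (3*3)*s)*U + U = (s + 9*s)*U + U = (10*s)*U + U = 10*U*s + U = U + 10*U*s)
p(-61, -19/49)*(-25) = -61*(1 + 10*(-19/49))*(-25) = -61*(1 - 190/49)*(-25) = -61*(-141/49)*(-25) = (8601/49)*(-25) = -215025/49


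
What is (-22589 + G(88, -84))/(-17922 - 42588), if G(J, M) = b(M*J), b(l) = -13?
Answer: 3767/10085 ≈ 0.37353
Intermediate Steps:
G(J, M) = -13
(-22589 + G(88, -84))/(-17922 - 42588) = (-22589 - 13)/(-17922 - 42588) = -22602/(-60510) = -22602*(-1/60510) = 3767/10085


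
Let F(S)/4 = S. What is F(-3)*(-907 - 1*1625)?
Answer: 30384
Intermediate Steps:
F(S) = 4*S
F(-3)*(-907 - 1*1625) = (4*(-3))*(-907 - 1*1625) = -12*(-907 - 1625) = -12*(-2532) = 30384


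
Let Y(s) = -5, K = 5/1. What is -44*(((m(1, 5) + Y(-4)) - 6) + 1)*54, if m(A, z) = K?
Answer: 11880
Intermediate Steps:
K = 5 (K = 5*1 = 5)
m(A, z) = 5
-44*(((m(1, 5) + Y(-4)) - 6) + 1)*54 = -44*(((5 - 5) - 6) + 1)*54 = -44*((0 - 6) + 1)*54 = -44*(-6 + 1)*54 = -44*(-5)*54 = 220*54 = 11880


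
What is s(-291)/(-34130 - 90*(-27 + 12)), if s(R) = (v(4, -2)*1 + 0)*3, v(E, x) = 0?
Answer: 0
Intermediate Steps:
s(R) = 0 (s(R) = (0*1 + 0)*3 = (0 + 0)*3 = 0*3 = 0)
s(-291)/(-34130 - 90*(-27 + 12)) = 0/(-34130 - 90*(-27 + 12)) = 0/(-34130 - 90*(-15)) = 0/(-34130 - 1*(-1350)) = 0/(-34130 + 1350) = 0/(-32780) = 0*(-1/32780) = 0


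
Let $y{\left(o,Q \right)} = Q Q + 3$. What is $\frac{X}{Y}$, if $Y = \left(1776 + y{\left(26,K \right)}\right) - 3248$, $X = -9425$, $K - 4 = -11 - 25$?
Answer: $\frac{1885}{89} \approx 21.18$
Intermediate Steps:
$K = -32$ ($K = 4 - 36 = -32$)
$y{\left(o,Q \right)} = 3 + Q^{2}$ ($y{\left(o,Q \right)} = Q^{2} + 3 = 3 + Q^{2}$)
$Y = -445$ ($Y = \left(1776 + \left(3 + \left(-32\right)^{2}\right)\right) - 3248 = \left(1776 + \left(3 + 1024\right)\right) - 3248 = \left(1776 + 1027\right) - 3248 = 2803 - 3248 = -445$)
$\frac{X}{Y} = - \frac{9425}{-445} = \left(-9425\right) \left(- \frac{1}{445}\right) = \frac{1885}{89}$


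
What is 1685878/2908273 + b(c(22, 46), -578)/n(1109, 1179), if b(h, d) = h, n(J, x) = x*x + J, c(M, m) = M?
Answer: 1172686580853/2022921991975 ≈ 0.57970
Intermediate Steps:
n(J, x) = J + x² (n(J, x) = x² + J = J + x²)
1685878/2908273 + b(c(22, 46), -578)/n(1109, 1179) = 1685878/2908273 + 22/(1109 + 1179²) = 1685878*(1/2908273) + 22/(1109 + 1390041) = 1685878/2908273 + 22/1391150 = 1685878/2908273 + 22*(1/1391150) = 1685878/2908273 + 11/695575 = 1172686580853/2022921991975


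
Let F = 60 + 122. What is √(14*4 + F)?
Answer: √238 ≈ 15.427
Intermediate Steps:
F = 182
√(14*4 + F) = √(14*4 + 182) = √(56 + 182) = √238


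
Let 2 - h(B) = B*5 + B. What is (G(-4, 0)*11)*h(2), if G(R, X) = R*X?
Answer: 0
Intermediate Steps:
h(B) = 2 - 6*B (h(B) = 2 - (B*5 + B) = 2 - (5*B + B) = 2 - 6*B)
(G(-4, 0)*11)*h(2) = (-4*0*11)*(2 - 6*2) = (0*11)*(2 - 12) = 0*(-10) = 0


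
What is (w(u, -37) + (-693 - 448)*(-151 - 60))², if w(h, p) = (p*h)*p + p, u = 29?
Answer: 78632572225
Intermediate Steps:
w(h, p) = p + h*p² (w(h, p) = (h*p)*p + p = h*p² + p = p + h*p²)
(w(u, -37) + (-693 - 448)*(-151 - 60))² = (-37*(1 + 29*(-37)) + (-693 - 448)*(-151 - 60))² = (-37*(1 - 1073) - 1141*(-211))² = (-37*(-1072) + 240751)² = (39664 + 240751)² = 280415² = 78632572225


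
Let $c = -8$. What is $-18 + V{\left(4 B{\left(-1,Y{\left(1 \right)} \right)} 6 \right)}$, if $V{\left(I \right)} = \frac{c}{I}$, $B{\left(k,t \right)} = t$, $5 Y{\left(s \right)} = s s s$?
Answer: $- \frac{59}{3} \approx -19.667$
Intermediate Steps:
$Y{\left(s \right)} = \frac{s^{3}}{5}$ ($Y{\left(s \right)} = \frac{s s s}{5} = \frac{s^{2} s}{5} = \frac{s^{3}}{5}$)
$V{\left(I \right)} = - \frac{8}{I}$
$-18 + V{\left(4 B{\left(-1,Y{\left(1 \right)} \right)} 6 \right)} = -18 - \frac{8}{4 \frac{1^{3}}{5} \cdot 6} = -18 - \frac{8}{4 \cdot \frac{1}{5} \cdot 1 \cdot 6} = -18 - \frac{8}{4 \cdot \frac{1}{5} \cdot 6} = -18 - \frac{8}{\frac{4}{5} \cdot 6} = -18 - \frac{8}{\frac{24}{5}} = -18 - \frac{5}{3} = - \frac{59}{3}$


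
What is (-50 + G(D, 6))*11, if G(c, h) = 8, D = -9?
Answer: -462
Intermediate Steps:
(-50 + G(D, 6))*11 = (-50 + 8)*11 = -42*11 = -462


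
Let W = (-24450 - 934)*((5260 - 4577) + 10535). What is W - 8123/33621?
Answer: -9573839043275/33621 ≈ -2.8476e+8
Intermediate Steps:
W = -284757712 (W = -25384*(683 + 10535) = -25384*11218 = -284757712)
W - 8123/33621 = -284757712 - 8123/33621 = -9573839043275/33621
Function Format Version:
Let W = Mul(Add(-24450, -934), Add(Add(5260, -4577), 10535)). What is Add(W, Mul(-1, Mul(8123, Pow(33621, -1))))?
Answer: Rational(-9573839043275, 33621) ≈ -2.8476e+8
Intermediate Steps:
W = -284757712 (W = Mul(-25384, Add(683, 10535)) = Mul(-25384, 11218) = -284757712)
Add(W, Mul(-1, Mul(8123, Pow(33621, -1)))) = Add(-284757712, Mul(-1, Mul(8123, Pow(33621, -1)))) = Add(-284757712, Mul(-1, Mul(8123, Rational(1, 33621)))) = Add(-284757712, Mul(-1, Rational(8123, 33621))) = Add(-284757712, Rational(-8123, 33621)) = Rational(-9573839043275, 33621)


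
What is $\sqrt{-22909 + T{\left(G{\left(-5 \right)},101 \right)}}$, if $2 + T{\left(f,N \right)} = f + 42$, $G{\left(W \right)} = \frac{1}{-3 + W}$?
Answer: $\frac{i \sqrt{365906}}{4} \approx 151.23 i$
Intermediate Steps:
$T{\left(f,N \right)} = 40 + f$ ($T{\left(f,N \right)} = -2 + \left(f + 42\right) = -2 + \left(42 + f\right) = 40 + f$)
$\sqrt{-22909 + T{\left(G{\left(-5 \right)},101 \right)}} = \sqrt{-22909 + \left(40 + \frac{1}{-3 - 5}\right)} = \sqrt{-22909 + \left(40 + \frac{1}{-8}\right)} = \sqrt{-22909 + \left(40 - \frac{1}{8}\right)} = \sqrt{-22909 + \frac{319}{8}} = \sqrt{- \frac{182953}{8}} = \frac{i \sqrt{365906}}{4}$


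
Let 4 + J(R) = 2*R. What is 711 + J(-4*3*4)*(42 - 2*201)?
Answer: 36711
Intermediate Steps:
J(R) = -4 + 2*R
711 + J(-4*3*4)*(42 - 2*201) = 711 + (-4 + 2*(-4*3*4))*(42 - 2*201) = 711 + (-4 + 2*(-12*4))*(42 - 1*402) = 711 + (-4 + 2*(-48))*(42 - 402) = 711 + (-4 - 96)*(-360) = 711 - 100*(-360) = 711 + 36000 = 36711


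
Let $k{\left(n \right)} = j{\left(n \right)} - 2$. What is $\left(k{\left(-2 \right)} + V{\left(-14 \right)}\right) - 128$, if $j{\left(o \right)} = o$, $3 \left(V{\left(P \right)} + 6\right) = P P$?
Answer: $- \frac{218}{3} \approx -72.667$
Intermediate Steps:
$V{\left(P \right)} = -6 + \frac{P^{2}}{3}$ ($V{\left(P \right)} = -6 + \frac{P P}{3} = -6 + \frac{P^{2}}{3}$)
$k{\left(n \right)} = -2 + n$ ($k{\left(n \right)} = n - 2 = -2 + n$)
$\left(k{\left(-2 \right)} + V{\left(-14 \right)}\right) - 128 = \left(\left(-2 - 2\right) - \left(6 - \frac{\left(-14\right)^{2}}{3}\right)\right) - 128 = \left(-4 + \left(-6 + \frac{1}{3} \cdot 196\right)\right) - 128 = \left(-4 + \left(-6 + \frac{196}{3}\right)\right) - 128 = \left(-4 + \frac{178}{3}\right) - 128 = \frac{166}{3} - 128 = - \frac{218}{3}$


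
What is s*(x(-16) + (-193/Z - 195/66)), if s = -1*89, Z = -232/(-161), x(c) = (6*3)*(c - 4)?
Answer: 112857607/2552 ≈ 44223.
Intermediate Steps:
x(c) = -72 + 18*c (x(c) = 18*(-4 + c) = -72 + 18*c)
Z = 232/161 (Z = -232*(-1/161) = 232/161 ≈ 1.4410)
s = -89
s*(x(-16) + (-193/Z - 195/66)) = -89*((-72 + 18*(-16)) + (-193/232/161 - 195/66)) = -89*((-72 - 288) + (-193*161/232 - 195*1/66)) = -89*(-360 + (-31073/232 - 65/22)) = -89*(-360 - 349343/2552) = -89*(-1268063/2552) = 112857607/2552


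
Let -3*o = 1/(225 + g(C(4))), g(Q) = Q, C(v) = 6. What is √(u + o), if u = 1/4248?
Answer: I*√3588970/54516 ≈ 0.03475*I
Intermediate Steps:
u = 1/4248 ≈ 0.00023540
o = -1/693 (o = -1/(3*(225 + 6)) = -⅓/231 = -⅓*1/231 = -1/693 ≈ -0.0014430)
√(u + o) = √(1/4248 - 1/693) = √(-395/327096) = I*√3588970/54516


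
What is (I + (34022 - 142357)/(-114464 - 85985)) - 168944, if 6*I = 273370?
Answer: -74195270998/601347 ≈ -1.2338e+5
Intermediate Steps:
I = 136685/3 (I = (⅙)*273370 = 136685/3 ≈ 45562.)
(I + (34022 - 142357)/(-114464 - 85985)) - 168944 = (136685/3 + (34022 - 142357)/(-114464 - 85985)) - 168944 = (136685/3 - 108335/(-200449)) - 168944 = (136685/3 - 108335*(-1/200449)) - 168944 = (136685/3 + 108335/200449) - 168944 = 27398696570/601347 - 168944 = -74195270998/601347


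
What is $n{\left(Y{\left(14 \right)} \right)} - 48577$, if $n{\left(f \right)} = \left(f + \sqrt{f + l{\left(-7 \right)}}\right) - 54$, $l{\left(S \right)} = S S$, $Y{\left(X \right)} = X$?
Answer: $-48617 + 3 \sqrt{7} \approx -48609.0$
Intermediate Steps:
$l{\left(S \right)} = S^{2}$
$n{\left(f \right)} = -54 + f + \sqrt{49 + f}$ ($n{\left(f \right)} = \left(f + \sqrt{f + \left(-7\right)^{2}}\right) - 54 = \left(f + \sqrt{f + 49}\right) - 54 = \left(f + \sqrt{49 + f}\right) - 54 = -54 + f + \sqrt{49 + f}$)
$n{\left(Y{\left(14 \right)} \right)} - 48577 = \left(-54 + 14 + \sqrt{49 + 14}\right) - 48577 = \left(-54 + 14 + \sqrt{63}\right) - 48577 = \left(-54 + 14 + 3 \sqrt{7}\right) - 48577 = \left(-40 + 3 \sqrt{7}\right) - 48577 = -48617 + 3 \sqrt{7}$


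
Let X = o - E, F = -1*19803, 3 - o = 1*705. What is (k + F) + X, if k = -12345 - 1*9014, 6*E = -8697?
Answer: -80829/2 ≈ -40415.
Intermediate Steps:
o = -702 (o = 3 - 705 = -702)
E = -2899/2 (E = (1/6)*(-8697) = -2899/2 ≈ -1449.5)
k = -21359 (k = -12345 - 9014 = -21359)
F = -19803
X = 1495/2 (X = -702 - 1*(-2899/2) = -702 + 2899/2 = 1495/2 ≈ 747.50)
(k + F) + X = (-21359 - 19803) + 1495/2 = -41162 + 1495/2 = -80829/2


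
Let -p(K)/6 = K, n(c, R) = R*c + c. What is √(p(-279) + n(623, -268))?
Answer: I*√164667 ≈ 405.79*I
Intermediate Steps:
n(c, R) = c + R*c
p(K) = -6*K
√(p(-279) + n(623, -268)) = √(-6*(-279) + 623*(1 - 268)) = √(1674 + 623*(-267)) = √(1674 - 166341) = √(-164667) = I*√164667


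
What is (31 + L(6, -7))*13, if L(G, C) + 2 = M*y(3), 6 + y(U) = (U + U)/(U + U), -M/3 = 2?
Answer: 767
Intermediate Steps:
M = -6 (M = -3*2 = -6)
y(U) = -5 (y(U) = -6 + (U + U)/(U + U) = -6 + (2*U)/((2*U)) = -6 + (2*U)*(1/(2*U)) = -6 + 1 = -5)
L(G, C) = 28 (L(G, C) = -2 - 6*(-5) = -2 + 30 = 28)
(31 + L(6, -7))*13 = (31 + 28)*13 = 59*13 = 767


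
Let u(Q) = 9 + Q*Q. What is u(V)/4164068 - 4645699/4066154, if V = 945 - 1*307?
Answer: -8844933179685/8465870877236 ≈ -1.0448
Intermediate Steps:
V = 638 (V = 945 - 307 = 638)
u(Q) = 9 + Q**2
u(V)/4164068 - 4645699/4066154 = (9 + 638**2)/4164068 - 4645699/4066154 = (9 + 407044)*(1/4164068) - 4645699*1/4066154 = 407053*(1/4164068) - 4645699/4066154 = 407053/4164068 - 4645699/4066154 = -8844933179685/8465870877236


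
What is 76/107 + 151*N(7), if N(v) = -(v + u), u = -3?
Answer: -64552/107 ≈ -603.29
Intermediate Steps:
N(v) = 3 - v (N(v) = -(v - 3) = -(-3 + v) = 3 - v)
76/107 + 151*N(7) = 76/107 + 151*(3 - 1*7) = 76*(1/107) + 151*(3 - 7) = 76/107 + 151*(-4) = 76/107 - 604 = -64552/107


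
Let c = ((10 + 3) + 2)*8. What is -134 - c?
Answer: -254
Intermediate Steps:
c = 120 (c = (13 + 2)*8 = 15*8 = 120)
-134 - c = -134 - 1*120 = -134 - 120 = -254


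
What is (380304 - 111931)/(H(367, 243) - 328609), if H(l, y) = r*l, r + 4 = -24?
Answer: -268373/338885 ≈ -0.79193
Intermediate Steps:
r = -28 (r = -4 - 24 = -28)
H(l, y) = -28*l
(380304 - 111931)/(H(367, 243) - 328609) = (380304 - 111931)/(-28*367 - 328609) = 268373/(-10276 - 328609) = 268373/(-338885) = 268373*(-1/338885) = -268373/338885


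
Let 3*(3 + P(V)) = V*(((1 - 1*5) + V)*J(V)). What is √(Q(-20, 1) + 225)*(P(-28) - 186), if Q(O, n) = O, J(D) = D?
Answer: -25655*√205/3 ≈ -1.2244e+5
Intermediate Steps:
P(V) = -3 + V²*(-4 + V)/3 (P(V) = -3 + (V*(((1 - 1*5) + V)*V))/3 = -3 + (V*(((1 - 5) + V)*V))/3 = -3 + (V*((-4 + V)*V))/3 = -3 + (V*(V*(-4 + V)))/3 = -3 + (V²*(-4 + V))/3 = -3 + V²*(-4 + V)/3)
√(Q(-20, 1) + 225)*(P(-28) - 186) = √(-20 + 225)*((-3 - 4/3*(-28)² + (⅓)*(-28)³) - 186) = √205*((-3 - 4/3*784 + (⅓)*(-21952)) - 186) = √205*((-3 - 3136/3 - 21952/3) - 186) = √205*(-25097/3 - 186) = √205*(-25655/3) = -25655*√205/3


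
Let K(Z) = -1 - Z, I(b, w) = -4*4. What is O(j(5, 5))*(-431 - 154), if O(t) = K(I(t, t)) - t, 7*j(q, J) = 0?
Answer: -8775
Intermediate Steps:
j(q, J) = 0 (j(q, J) = (1/7)*0 = 0)
I(b, w) = -16
O(t) = 15 - t (O(t) = (-1 - 1*(-16)) - t = (-1 + 16) - t = 15 - t)
O(j(5, 5))*(-431 - 154) = (15 - 1*0)*(-431 - 154) = (15 + 0)*(-585) = 15*(-585) = -8775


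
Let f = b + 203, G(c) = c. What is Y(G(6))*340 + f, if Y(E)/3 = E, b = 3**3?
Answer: 6350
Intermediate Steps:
b = 27
Y(E) = 3*E
f = 230 (f = 27 + 203 = 230)
Y(G(6))*340 + f = (3*6)*340 + 230 = 18*340 + 230 = 6120 + 230 = 6350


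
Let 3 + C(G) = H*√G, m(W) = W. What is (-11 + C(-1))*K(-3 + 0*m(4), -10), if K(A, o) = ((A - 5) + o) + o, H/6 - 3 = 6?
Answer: 392 - 1512*I ≈ 392.0 - 1512.0*I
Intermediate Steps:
H = 54 (H = 18 + 6*6 = 18 + 36 = 54)
C(G) = -3 + 54*√G
K(A, o) = -5 + A + 2*o (K(A, o) = ((-5 + A) + o) + o = (-5 + A + o) + o = -5 + A + 2*o)
(-11 + C(-1))*K(-3 + 0*m(4), -10) = (-11 + (-3 + 54*√(-1)))*(-5 + (-3 + 0*4) + 2*(-10)) = (-11 + (-3 + 54*I))*(-5 + (-3 + 0) - 20) = (-14 + 54*I)*(-5 - 3 - 20) = (-14 + 54*I)*(-28) = 392 - 1512*I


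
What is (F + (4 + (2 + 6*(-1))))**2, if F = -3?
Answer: 9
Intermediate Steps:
(F + (4 + (2 + 6*(-1))))**2 = (-3 + (4 + (2 + 6*(-1))))**2 = (-3 + (4 + (2 - 6)))**2 = (-3 + (4 - 4))**2 = (-3 + 0)**2 = (-3)**2 = 9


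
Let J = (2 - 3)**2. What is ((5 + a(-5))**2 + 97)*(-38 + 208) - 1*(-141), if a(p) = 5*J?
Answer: 33631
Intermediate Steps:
J = 1 (J = (-1)**2 = 1)
a(p) = 5 (a(p) = 5*1 = 5)
((5 + a(-5))**2 + 97)*(-38 + 208) - 1*(-141) = ((5 + 5)**2 + 97)*(-38 + 208) - 1*(-141) = (10**2 + 97)*170 + 141 = (100 + 97)*170 + 141 = 197*170 + 141 = 33490 + 141 = 33631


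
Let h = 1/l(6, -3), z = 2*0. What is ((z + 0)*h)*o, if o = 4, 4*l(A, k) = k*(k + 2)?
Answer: 0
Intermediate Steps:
l(A, k) = k*(2 + k)/4 (l(A, k) = (k*(k + 2))/4 = (k*(2 + k))/4 = k*(2 + k)/4)
z = 0
h = 4/3 (h = 1/((1/4)*(-3)*(2 - 3)) = 1/((1/4)*(-3)*(-1)) = 1/(3/4) = 4/3 ≈ 1.3333)
((z + 0)*h)*o = ((0 + 0)*(4/3))*4 = (0*(4/3))*4 = 0*4 = 0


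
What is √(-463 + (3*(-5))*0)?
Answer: I*√463 ≈ 21.517*I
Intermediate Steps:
√(-463 + (3*(-5))*0) = √(-463 - 15*0) = √(-463 + 0) = √(-463) = I*√463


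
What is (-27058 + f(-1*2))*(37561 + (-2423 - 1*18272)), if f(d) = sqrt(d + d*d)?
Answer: -456360228 + 16866*sqrt(2) ≈ -4.5634e+8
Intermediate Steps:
f(d) = sqrt(d + d**2)
(-27058 + f(-1*2))*(37561 + (-2423 - 1*18272)) = (-27058 + sqrt((-1*2)*(1 - 1*2)))*(37561 + (-2423 - 1*18272)) = (-27058 + sqrt(-2*(1 - 2)))*(37561 + (-2423 - 18272)) = (-27058 + sqrt(-2*(-1)))*(37561 - 20695) = (-27058 + sqrt(2))*16866 = -456360228 + 16866*sqrt(2)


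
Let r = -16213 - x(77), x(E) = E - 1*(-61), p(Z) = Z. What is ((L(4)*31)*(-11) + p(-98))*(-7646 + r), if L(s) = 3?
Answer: 26900637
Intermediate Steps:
x(E) = 61 + E (x(E) = E + 61 = 61 + E)
r = -16351 (r = -16213 - (61 + 77) = -16213 - 1*138 = -16213 - 138 = -16351)
((L(4)*31)*(-11) + p(-98))*(-7646 + r) = ((3*31)*(-11) - 98)*(-7646 - 16351) = (93*(-11) - 98)*(-23997) = (-1023 - 98)*(-23997) = -1121*(-23997) = 26900637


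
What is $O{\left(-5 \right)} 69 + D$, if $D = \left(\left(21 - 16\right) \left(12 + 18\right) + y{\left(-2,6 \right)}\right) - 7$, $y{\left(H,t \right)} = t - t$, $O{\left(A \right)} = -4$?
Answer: $-133$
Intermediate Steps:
$y{\left(H,t \right)} = 0$
$D = 143$ ($D = \left(\left(21 - 16\right) \left(12 + 18\right) + 0\right) - 7 = \left(5 \cdot 30 + 0\right) - 7 = \left(150 + 0\right) - 7 = 150 - 7 = 143$)
$O{\left(-5 \right)} 69 + D = \left(-4\right) 69 + 143 = -276 + 143 = -133$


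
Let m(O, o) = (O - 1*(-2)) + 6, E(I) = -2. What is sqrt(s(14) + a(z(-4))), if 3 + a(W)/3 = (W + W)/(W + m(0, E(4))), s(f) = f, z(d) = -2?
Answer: sqrt(3) ≈ 1.7320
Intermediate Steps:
m(O, o) = 8 + O (m(O, o) = (O + 2) + 6 = (2 + O) + 6 = 8 + O)
a(W) = -9 + 6*W/(8 + W) (a(W) = -9 + 3*((W + W)/(W + (8 + 0))) = -9 + 3*((2*W)/(W + 8)) = -9 + 3*((2*W)/(8 + W)) = -9 + 3*(2*W/(8 + W)) = -9 + 6*W/(8 + W))
sqrt(s(14) + a(z(-4))) = sqrt(14 + 3*(-24 - 1*(-2))/(8 - 2)) = sqrt(14 + 3*(-24 + 2)/6) = sqrt(14 + 3*(1/6)*(-22)) = sqrt(14 - 11) = sqrt(3)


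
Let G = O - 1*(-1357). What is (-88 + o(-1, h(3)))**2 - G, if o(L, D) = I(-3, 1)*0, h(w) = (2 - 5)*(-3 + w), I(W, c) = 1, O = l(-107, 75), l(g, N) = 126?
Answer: 6261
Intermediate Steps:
O = 126
h(w) = 9 - 3*w (h(w) = -3*(-3 + w) = 9 - 3*w)
o(L, D) = 0 (o(L, D) = 1*0 = 0)
G = 1483 (G = 126 - 1*(-1357) = 126 + 1357 = 1483)
(-88 + o(-1, h(3)))**2 - G = (-88 + 0)**2 - 1*1483 = (-88)**2 - 1483 = 7744 - 1483 = 6261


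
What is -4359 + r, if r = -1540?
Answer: -5899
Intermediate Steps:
-4359 + r = -4359 - 1540 = -5899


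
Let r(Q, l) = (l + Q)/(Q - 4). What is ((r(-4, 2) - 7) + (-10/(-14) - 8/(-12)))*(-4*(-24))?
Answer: -3608/7 ≈ -515.43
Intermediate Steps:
r(Q, l) = (Q + l)/(-4 + Q)
((r(-4, 2) - 7) + (-10/(-14) - 8/(-12)))*(-4*(-24)) = (((-4 + 2)/(-4 - 4) - 7) + (-10/(-14) - 8/(-12)))*(-4*(-24)) = ((-2/(-8) - 7) + (-10*(-1/14) - 8*(-1/12)))*96 = ((-⅛*(-2) - 7) + (5/7 + ⅔))*96 = ((¼ - 7) + 29/21)*96 = (-27/4 + 29/21)*96 = -451/84*96 = -3608/7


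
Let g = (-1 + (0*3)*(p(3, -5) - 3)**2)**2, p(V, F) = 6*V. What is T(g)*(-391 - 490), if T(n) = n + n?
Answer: -1762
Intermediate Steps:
g = 1 (g = (-1 + (0*3)*(6*3 - 3)**2)**2 = (-1 + 0*(18 - 3)**2)**2 = (-1 + 0*15**2)**2 = (-1 + 0*225)**2 = (-1 + 0)**2 = (-1)**2 = 1)
T(n) = 2*n
T(g)*(-391 - 490) = (2*1)*(-391 - 490) = 2*(-881) = -1762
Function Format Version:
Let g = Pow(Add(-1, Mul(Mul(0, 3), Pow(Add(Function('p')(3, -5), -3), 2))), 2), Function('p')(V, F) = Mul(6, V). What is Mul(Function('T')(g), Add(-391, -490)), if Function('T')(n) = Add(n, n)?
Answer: -1762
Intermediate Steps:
g = 1 (g = Pow(Add(-1, Mul(Mul(0, 3), Pow(Add(Mul(6, 3), -3), 2))), 2) = Pow(Add(-1, Mul(0, Pow(Add(18, -3), 2))), 2) = Pow(Add(-1, Mul(0, Pow(15, 2))), 2) = Pow(Add(-1, Mul(0, 225)), 2) = Pow(Add(-1, 0), 2) = Pow(-1, 2) = 1)
Function('T')(n) = Mul(2, n)
Mul(Function('T')(g), Add(-391, -490)) = Mul(Mul(2, 1), Add(-391, -490)) = Mul(2, -881) = -1762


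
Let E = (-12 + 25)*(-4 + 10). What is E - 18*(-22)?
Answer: 474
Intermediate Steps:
E = 78 (E = 13*6 = 78)
E - 18*(-22) = 78 - 18*(-22) = 78 + 396 = 474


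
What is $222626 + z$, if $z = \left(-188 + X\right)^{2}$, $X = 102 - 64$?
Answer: $245126$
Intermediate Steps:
$X = 38$ ($X = 102 - 64 = 38$)
$z = 22500$ ($z = \left(-188 + 38\right)^{2} = \left(-150\right)^{2} = 22500$)
$222626 + z = 222626 + 22500 = 245126$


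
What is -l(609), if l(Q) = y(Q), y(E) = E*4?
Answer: -2436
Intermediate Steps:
y(E) = 4*E
l(Q) = 4*Q
-l(609) = -4*609 = -1*2436 = -2436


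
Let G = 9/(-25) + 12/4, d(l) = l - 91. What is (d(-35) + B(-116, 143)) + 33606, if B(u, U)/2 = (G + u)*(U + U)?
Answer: -784048/25 ≈ -31362.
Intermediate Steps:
d(l) = -91 + l
G = 66/25 (G = 9*(-1/25) + 12*(¼) = -9/25 + 3 = 66/25 ≈ 2.6400)
B(u, U) = 4*U*(66/25 + u) (B(u, U) = 2*((66/25 + u)*(U + U)) = 2*((66/25 + u)*(2*U)) = 2*(2*U*(66/25 + u)) = 4*U*(66/25 + u))
(d(-35) + B(-116, 143)) + 33606 = ((-91 - 35) + (4/25)*143*(66 + 25*(-116))) + 33606 = (-126 + (4/25)*143*(66 - 2900)) + 33606 = (-126 + (4/25)*143*(-2834)) + 33606 = (-126 - 1621048/25) + 33606 = -1624198/25 + 33606 = -784048/25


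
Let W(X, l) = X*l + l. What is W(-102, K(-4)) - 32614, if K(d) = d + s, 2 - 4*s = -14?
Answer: -32614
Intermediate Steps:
s = 4 (s = 1/2 - 1/4*(-14) = 1/2 + 7/2 = 4)
K(d) = 4 + d (K(d) = d + 4 = 4 + d)
W(X, l) = l + X*l
W(-102, K(-4)) - 32614 = (4 - 4)*(1 - 102) - 32614 = 0*(-101) - 32614 = 0 - 32614 = -32614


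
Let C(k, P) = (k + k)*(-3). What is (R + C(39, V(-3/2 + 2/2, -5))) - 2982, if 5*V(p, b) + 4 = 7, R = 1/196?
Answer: -630335/196 ≈ -3216.0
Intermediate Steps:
R = 1/196 ≈ 0.0051020
V(p, b) = ⅗ (V(p, b) = -⅘ + (⅕)*7 = -⅘ + 7/5 = ⅗)
C(k, P) = -6*k (C(k, P) = (2*k)*(-3) = -6*k)
(R + C(39, V(-3/2 + 2/2, -5))) - 2982 = (1/196 - 6*39) - 2982 = (1/196 - 234) - 2982 = -45863/196 - 2982 = -630335/196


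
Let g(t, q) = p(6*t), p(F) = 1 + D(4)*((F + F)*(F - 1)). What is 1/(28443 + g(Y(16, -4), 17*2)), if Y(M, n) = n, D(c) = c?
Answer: 1/33244 ≈ 3.0081e-5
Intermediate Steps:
p(F) = 1 + 8*F*(-1 + F) (p(F) = 1 + 4*((F + F)*(F - 1)) = 1 + 4*((2*F)*(-1 + F)) = 1 + 4*(2*F*(-1 + F)) = 1 + 8*F*(-1 + F))
g(t, q) = 1 - 48*t + 288*t² (g(t, q) = 1 - 48*t + 8*(6*t)² = 1 - 48*t + 8*(36*t²) = 1 - 48*t + 288*t²)
1/(28443 + g(Y(16, -4), 17*2)) = 1/(28443 + (1 - 48*(-4) + 288*(-4)²)) = 1/(28443 + (1 + 192 + 288*16)) = 1/(28443 + (1 + 192 + 4608)) = 1/(28443 + 4801) = 1/33244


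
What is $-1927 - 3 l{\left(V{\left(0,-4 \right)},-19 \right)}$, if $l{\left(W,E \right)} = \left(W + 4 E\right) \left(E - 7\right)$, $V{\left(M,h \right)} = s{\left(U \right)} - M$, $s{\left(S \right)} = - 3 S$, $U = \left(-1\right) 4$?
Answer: $-6919$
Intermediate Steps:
$U = -4$
$V{\left(M,h \right)} = 12 - M$ ($V{\left(M,h \right)} = \left(-3\right) \left(-4\right) - M = 12 - M$)
$l{\left(W,E \right)} = \left(-7 + E\right) \left(W + 4 E\right)$ ($l{\left(W,E \right)} = \left(W + 4 E\right) \left(-7 + E\right) = \left(-7 + E\right) \left(W + 4 E\right)$)
$-1927 - 3 l{\left(V{\left(0,-4 \right)},-19 \right)} = -1927 - 3 \left(\left(-28\right) \left(-19\right) - 7 \left(12 - 0\right) + 4 \left(-19\right)^{2} - 19 \left(12 - 0\right)\right) = -1927 - 3 \left(532 - 7 \left(12 + 0\right) + 4 \cdot 361 - 19 \left(12 + 0\right)\right) = -1927 - 3 \left(532 - 84 + 1444 - 228\right) = -1927 - 3 \cdot 1664 = -1927 - 4992 = -6919$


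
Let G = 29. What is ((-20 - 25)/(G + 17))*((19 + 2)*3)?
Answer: -2835/46 ≈ -61.630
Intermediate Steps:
((-20 - 25)/(G + 17))*((19 + 2)*3) = ((-20 - 25)/(29 + 17))*((19 + 2)*3) = (-45/46)*(21*3) = -45*1/46*63 = -45/46*63 = -2835/46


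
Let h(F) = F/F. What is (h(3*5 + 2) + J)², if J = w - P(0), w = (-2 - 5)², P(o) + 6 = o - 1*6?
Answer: 3844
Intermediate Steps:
P(o) = -12 + o (P(o) = -6 + (o - 1*6) = -6 + (o - 6) = -6 + (-6 + o) = -12 + o)
w = 49 (w = (-7)² = 49)
h(F) = 1
J = 61 (J = 49 - (-12 + 0) = 49 - 1*(-12) = 49 + 12 = 61)
(h(3*5 + 2) + J)² = (1 + 61)² = 62² = 3844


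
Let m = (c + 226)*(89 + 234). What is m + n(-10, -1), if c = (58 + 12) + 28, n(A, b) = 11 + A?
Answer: 104653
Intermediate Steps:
c = 98 (c = 70 + 28 = 98)
m = 104652 (m = (98 + 226)*(89 + 234) = 324*323 = 104652)
m + n(-10, -1) = 104652 + (11 - 10) = 104652 + 1 = 104653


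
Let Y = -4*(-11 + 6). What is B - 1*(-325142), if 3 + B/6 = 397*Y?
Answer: 372764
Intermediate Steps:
Y = 20 (Y = -4*(-5) = 20)
B = 47622 (B = -18 + 6*(397*20) = -18 + 6*7940 = -18 + 47640 = 47622)
B - 1*(-325142) = 47622 - 1*(-325142) = 47622 + 325142 = 372764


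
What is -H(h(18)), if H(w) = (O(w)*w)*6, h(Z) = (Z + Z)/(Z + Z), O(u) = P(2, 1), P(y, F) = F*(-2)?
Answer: 12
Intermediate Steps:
P(y, F) = -2*F
O(u) = -2 (O(u) = -2*1 = -2)
h(Z) = 1 (h(Z) = (2*Z)/((2*Z)) = (2*Z)*(1/(2*Z)) = 1)
H(w) = -12*w (H(w) = -2*w*6 = -12*w)
-H(h(18)) = -(-12) = -1*(-12) = 12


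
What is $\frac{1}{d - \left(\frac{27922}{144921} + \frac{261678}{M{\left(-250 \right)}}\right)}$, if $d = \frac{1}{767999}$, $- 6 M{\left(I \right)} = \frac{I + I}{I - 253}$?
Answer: $\frac{13912397884875}{21974468506153386404} \approx 6.3312 \cdot 10^{-7}$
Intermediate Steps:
$M{\left(I \right)} = - \frac{I}{3 \left(-253 + I\right)}$ ($M{\left(I \right)} = - \frac{\left(I + I\right) \frac{1}{I - 253}}{6} = - \frac{2 I \frac{1}{-253 + I}}{6} = - \frac{I}{3 \left(-253 + I\right)}$)
$d = \frac{1}{767999} \approx 1.3021 \cdot 10^{-6}$
$\frac{1}{d - \left(\frac{27922}{144921} + \frac{261678}{M{\left(-250 \right)}}\right)} = \frac{1}{\frac{1}{767999} - \left(- \frac{197436051}{125} + \frac{27922}{144921}\right)} = \frac{1}{\frac{1}{767999} - \left(\frac{27922}{144921} + \frac{261678}{\left(-1\right) \left(-250\right) \frac{1}{-759 - 750}}\right)} = \frac{1}{\frac{1}{767999} - \left(\frac{27922}{144921} + \frac{261678}{\left(-1\right) \left(-250\right) \frac{1}{-1509}}\right)} = \frac{1}{\frac{1}{767999} - \left(\frac{27922}{144921} + \frac{261678}{\left(-1\right) \left(-250\right) \left(- \frac{1}{1509}\right)}\right)} = \frac{1}{\frac{1}{767999} - \left(\frac{27922}{144921} + \frac{261678}{- \frac{250}{1509}}\right)} = \frac{1}{\frac{1}{767999} - - \frac{28612626456721}{18115125}} = \frac{1}{\frac{1}{767999} + \left(\frac{197436051}{125} - \frac{27922}{144921}\right)} = \frac{1}{\frac{1}{767999} + \frac{28612626456721}{18115125}} = \frac{1}{\frac{21974468506153386404}{13912397884875}} = \frac{13912397884875}{21974468506153386404}$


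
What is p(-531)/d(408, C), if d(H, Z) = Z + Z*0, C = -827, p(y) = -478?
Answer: 478/827 ≈ 0.57799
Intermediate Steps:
d(H, Z) = Z (d(H, Z) = Z + 0 = Z)
p(-531)/d(408, C) = -478/(-827) = -478*(-1/827) = 478/827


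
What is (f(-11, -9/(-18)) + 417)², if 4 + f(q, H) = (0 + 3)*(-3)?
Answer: 163216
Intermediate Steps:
f(q, H) = -13 (f(q, H) = -4 + (0 + 3)*(-3) = -4 + 3*(-3) = -4 - 9 = -13)
(f(-11, -9/(-18)) + 417)² = (-13 + 417)² = 404² = 163216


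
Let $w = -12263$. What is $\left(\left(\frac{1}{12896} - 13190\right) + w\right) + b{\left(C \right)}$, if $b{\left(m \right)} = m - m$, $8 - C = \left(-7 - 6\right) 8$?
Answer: $- \frac{328241887}{12896} \approx -25453.0$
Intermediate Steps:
$C = 112$ ($C = 8 - \left(-7 - 6\right) 8 = 8 - \left(-13\right) 8 = 8 - -104 = 8 + 104 = 112$)
$b{\left(m \right)} = 0$
$\left(\left(\frac{1}{12896} - 13190\right) + w\right) + b{\left(C \right)} = \left(\left(\frac{1}{12896} - 13190\right) - 12263\right) + 0 = \left(- \frac{170098239}{12896} - 12263\right) + 0 = - \frac{328241887}{12896} + 0 = - \frac{328241887}{12896}$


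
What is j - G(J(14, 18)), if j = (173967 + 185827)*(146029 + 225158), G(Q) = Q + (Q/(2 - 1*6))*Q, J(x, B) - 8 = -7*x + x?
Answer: 133550856998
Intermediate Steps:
J(x, B) = 8 - 6*x (J(x, B) = 8 + (-7*x + x) = 8 - 6*x)
G(Q) = Q - Q²/4 (G(Q) = Q + (Q/(2 - 6))*Q = Q + (Q/(-4))*Q = Q + (Q*(-¼))*Q = Q + (-Q/4)*Q = Q - Q²/4)
j = 133550855478 (j = 359794*371187 = 133550855478)
j - G(J(14, 18)) = 133550855478 - (8 - 6*14)*(4 - (8 - 6*14))/4 = 133550855478 - (8 - 84)*(4 - (8 - 84))/4 = 133550855478 - (-76)*(4 - 1*(-76))/4 = 133550855478 - (-76)*(4 + 76)/4 = 133550855478 - (-76)*80/4 = 133550855478 - 1*(-1520) = 133550855478 + 1520 = 133550856998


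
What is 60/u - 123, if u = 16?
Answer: -477/4 ≈ -119.25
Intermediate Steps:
60/u - 123 = 60/16 - 123 = 60*(1/16) - 123 = 15/4 - 123 = -477/4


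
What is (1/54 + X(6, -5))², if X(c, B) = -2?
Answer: 11449/2916 ≈ 3.9263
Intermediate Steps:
(1/54 + X(6, -5))² = (1/54 - 2)² = (-107/54)² = 11449/2916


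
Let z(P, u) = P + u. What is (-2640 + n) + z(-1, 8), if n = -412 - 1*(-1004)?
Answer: -2041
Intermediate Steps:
n = 592 (n = -412 + 1004 = 592)
(-2640 + n) + z(-1, 8) = (-2640 + 592) + (-1 + 8) = -2048 + 7 = -2041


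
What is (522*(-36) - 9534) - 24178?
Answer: -52504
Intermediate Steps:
(522*(-36) - 9534) - 24178 = (-18792 - 9534) - 24178 = -28326 - 24178 = -52504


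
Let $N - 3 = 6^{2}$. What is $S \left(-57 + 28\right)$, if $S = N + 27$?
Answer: $-1914$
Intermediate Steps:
$N = 39$ ($N = 3 + 6^{2} = 3 + 36 = 39$)
$S = 66$ ($S = 39 + 27 = 66$)
$S \left(-57 + 28\right) = 66 \left(-57 + 28\right) = 66 \left(-29\right) = -1914$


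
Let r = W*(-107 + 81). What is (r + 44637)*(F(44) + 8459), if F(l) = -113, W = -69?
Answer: 387513126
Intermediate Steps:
r = 1794 (r = -69*(-107 + 81) = -69*(-26) = 1794)
(r + 44637)*(F(44) + 8459) = (1794 + 44637)*(-113 + 8459) = 46431*8346 = 387513126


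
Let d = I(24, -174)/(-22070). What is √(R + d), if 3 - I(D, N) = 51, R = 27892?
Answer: 2*√849110818135/11035 ≈ 167.01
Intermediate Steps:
I(D, N) = -48 (I(D, N) = 3 - 1*51 = 3 - 51 = -48)
d = 24/11035 (d = -48/(-22070) = -48*(-1/22070) = 24/11035 ≈ 0.0021749)
√(R + d) = √(27892 + 24/11035) = √(307788244/11035) = 2*√849110818135/11035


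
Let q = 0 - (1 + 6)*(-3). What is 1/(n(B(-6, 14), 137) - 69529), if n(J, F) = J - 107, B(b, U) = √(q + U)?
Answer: -9948/692738923 - √35/4849172461 ≈ -1.4362e-5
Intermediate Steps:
q = 21 (q = 0 - 7*(-3) = 0 - 1*(-21) = 0 + 21 = 21)
B(b, U) = √(21 + U)
n(J, F) = -107 + J
1/(n(B(-6, 14), 137) - 69529) = 1/((-107 + √(21 + 14)) - 69529) = 1/((-107 + √35) - 69529) = 1/(-69636 + √35)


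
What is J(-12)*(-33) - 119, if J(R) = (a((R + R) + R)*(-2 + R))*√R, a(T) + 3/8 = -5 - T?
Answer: -119 + 56595*I*√3/2 ≈ -119.0 + 49013.0*I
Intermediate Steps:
a(T) = -43/8 - T (a(T) = -3/8 + (-5 - T) = -43/8 - T)
J(R) = √R*(-2 + R)*(-43/8 - 3*R) (J(R) = ((-43/8 - ((R + R) + R))*(-2 + R))*√R = ((-43/8 - (2*R + R))*(-2 + R))*√R = ((-43/8 - 3*R)*(-2 + R))*√R = ((-2 + R)*(-43/8 - 3*R))*√R = √R*(-2 + R)*(-43/8 - 3*R))
J(-12)*(-33) - 119 = -√(-12)*(-2 - 12)*(43 + 24*(-12))/8*(-33) - 119 = -⅛*2*I*√3*(-14)*(43 - 288)*(-33) - 119 = -⅛*2*I*√3*(-14)*(-245)*(-33) - 119 = -1715*I*√3/2*(-33) - 119 = 56595*I*√3/2 - 119 = -119 + 56595*I*√3/2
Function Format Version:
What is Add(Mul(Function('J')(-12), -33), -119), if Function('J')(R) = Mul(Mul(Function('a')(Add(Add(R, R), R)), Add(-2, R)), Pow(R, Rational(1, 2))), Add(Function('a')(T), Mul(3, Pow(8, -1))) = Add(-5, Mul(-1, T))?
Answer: Add(-119, Mul(Rational(56595, 2), I, Pow(3, Rational(1, 2)))) ≈ Add(-119.00, Mul(49013., I))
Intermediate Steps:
Function('a')(T) = Add(Rational(-43, 8), Mul(-1, T)) (Function('a')(T) = Add(Rational(-3, 8), Add(-5, Mul(-1, T))) = Add(Rational(-43, 8), Mul(-1, T)))
Function('J')(R) = Mul(Pow(R, Rational(1, 2)), Add(-2, R), Add(Rational(-43, 8), Mul(-3, R))) (Function('J')(R) = Mul(Mul(Add(Rational(-43, 8), Mul(-1, Add(Add(R, R), R))), Add(-2, R)), Pow(R, Rational(1, 2))) = Mul(Mul(Add(Rational(-43, 8), Mul(-1, Add(Mul(2, R), R))), Add(-2, R)), Pow(R, Rational(1, 2))) = Mul(Mul(Add(Rational(-43, 8), Mul(-1, Mul(3, R))), Add(-2, R)), Pow(R, Rational(1, 2))) = Mul(Mul(Add(Rational(-43, 8), Mul(-3, R)), Add(-2, R)), Pow(R, Rational(1, 2))) = Mul(Mul(Add(-2, R), Add(Rational(-43, 8), Mul(-3, R))), Pow(R, Rational(1, 2))) = Mul(Pow(R, Rational(1, 2)), Add(-2, R), Add(Rational(-43, 8), Mul(-3, R))))
Add(Mul(Function('J')(-12), -33), -119) = Add(Mul(Mul(Rational(-1, 8), Pow(-12, Rational(1, 2)), Add(-2, -12), Add(43, Mul(24, -12))), -33), -119) = Add(Mul(Mul(Rational(-1, 8), Mul(2, I, Pow(3, Rational(1, 2))), -14, Add(43, -288)), -33), -119) = Add(Mul(Mul(Rational(-1, 8), Mul(2, I, Pow(3, Rational(1, 2))), -14, -245), -33), -119) = Add(Mul(Mul(Rational(-1715, 2), I, Pow(3, Rational(1, 2))), -33), -119) = Add(Mul(Rational(56595, 2), I, Pow(3, Rational(1, 2))), -119) = Add(-119, Mul(Rational(56595, 2), I, Pow(3, Rational(1, 2))))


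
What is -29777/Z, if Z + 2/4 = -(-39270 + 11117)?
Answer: -59554/56305 ≈ -1.0577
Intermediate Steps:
Z = 56305/2 (Z = -½ - (-39270 + 11117) = -½ - 1*(-28153) = -½ + 28153 = 56305/2 ≈ 28153.)
-29777/Z = -29777/56305/2 = -29777*2/56305 = -59554/56305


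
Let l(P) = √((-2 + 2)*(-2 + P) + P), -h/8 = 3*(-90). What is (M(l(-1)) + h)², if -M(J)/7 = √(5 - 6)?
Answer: 4665551 - 30240*I ≈ 4.6656e+6 - 30240.0*I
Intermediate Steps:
h = 2160 (h = -24*(-90) = -8*(-270) = 2160)
l(P) = √P (l(P) = √(0*(-2 + P) + P) = √(0 + P) = √P)
M(J) = -7*I (M(J) = -7*√(5 - 6) = -7*I)
(M(l(-1)) + h)² = (-7*I + 2160)² = (2160 - 7*I)²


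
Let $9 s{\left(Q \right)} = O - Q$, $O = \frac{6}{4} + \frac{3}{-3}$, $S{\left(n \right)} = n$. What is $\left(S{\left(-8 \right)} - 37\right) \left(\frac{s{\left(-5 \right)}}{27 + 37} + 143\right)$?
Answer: $- \frac{823735}{128} \approx -6435.4$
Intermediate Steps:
$O = \frac{1}{2}$ ($O = 6 \cdot \frac{1}{4} + 3 \left(- \frac{1}{3}\right) = \frac{3}{2} - 1 = \frac{1}{2} \approx 0.5$)
$s{\left(Q \right)} = \frac{1}{18} - \frac{Q}{9}$ ($s{\left(Q \right)} = \frac{\frac{1}{2} - Q}{9} = \frac{1}{18} - \frac{Q}{9}$)
$\left(S{\left(-8 \right)} - 37\right) \left(\frac{s{\left(-5 \right)}}{27 + 37} + 143\right) = \left(-8 - 37\right) \left(\frac{\frac{1}{18} - - \frac{5}{9}}{27 + 37} + 143\right) = - 45 \left(\frac{\frac{1}{18} + \frac{5}{9}}{64} + 143\right) = - 45 \left(\frac{11}{18} \cdot \frac{1}{64} + 143\right) = - 45 \left(\frac{11}{1152} + 143\right) = \left(-45\right) \frac{164747}{1152} = - \frac{823735}{128}$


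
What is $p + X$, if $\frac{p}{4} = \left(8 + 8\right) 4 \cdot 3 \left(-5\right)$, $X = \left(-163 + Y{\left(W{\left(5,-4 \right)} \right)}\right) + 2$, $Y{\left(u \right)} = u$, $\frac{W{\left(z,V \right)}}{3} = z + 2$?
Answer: $-3980$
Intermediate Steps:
$W{\left(z,V \right)} = 6 + 3 z$ ($W{\left(z,V \right)} = 3 \left(z + 2\right) = 3 \left(2 + z\right) = 6 + 3 z$)
$X = -140$ ($X = \left(-163 + \left(6 + 3 \cdot 5\right)\right) + 2 = \left(-163 + \left(6 + 15\right)\right) + 2 = \left(-163 + 21\right) + 2 = -142 + 2 = -140$)
$p = -3840$ ($p = 4 \left(8 + 8\right) 4 \cdot 3 \left(-5\right) = 4 \cdot 16 \cdot 12 \left(-5\right) = 4 \cdot 16 \left(-60\right) = 4 \left(-960\right) = -3840$)
$p + X = -3840 - 140 = -3980$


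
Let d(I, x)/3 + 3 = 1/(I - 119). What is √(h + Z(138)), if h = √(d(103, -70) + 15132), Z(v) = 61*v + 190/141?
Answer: √(669540192 + 59643*√26885)/282 ≈ 92.425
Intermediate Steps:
Z(v) = 190/141 + 61*v (Z(v) = 61*v + 190*(1/141) = 61*v + 190/141 = 190/141 + 61*v)
d(I, x) = -9 + 3/(-119 + I) (d(I, x) = -9 + 3/(I - 119) = -9 + 3/(-119 + I))
h = 3*√26885/4 (h = √(3*(358 - 3*103)/(-119 + 103) + 15132) = √(3*(358 - 309)/(-16) + 15132) = √(3*(-1/16)*49 + 15132) = √(-147/16 + 15132) = √(241965/16) = 3*√26885/4 ≈ 122.97)
√(h + Z(138)) = √(3*√26885/4 + (190/141 + 61*138)) = √(3*√26885/4 + (190/141 + 8418)) = √(3*√26885/4 + 1187128/141) = √(1187128/141 + 3*√26885/4)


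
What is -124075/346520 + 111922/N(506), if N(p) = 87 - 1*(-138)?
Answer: 7751058913/15593400 ≈ 497.07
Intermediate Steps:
N(p) = 225 (N(p) = 87 + 138 = 225)
-124075/346520 + 111922/N(506) = -124075/346520 + 111922/225 = -124075*1/346520 + 111922*(1/225) = -24815/69304 + 111922/225 = 7751058913/15593400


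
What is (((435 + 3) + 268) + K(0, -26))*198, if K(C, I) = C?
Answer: 139788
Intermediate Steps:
(((435 + 3) + 268) + K(0, -26))*198 = (((435 + 3) + 268) + 0)*198 = ((438 + 268) + 0)*198 = (706 + 0)*198 = 706*198 = 139788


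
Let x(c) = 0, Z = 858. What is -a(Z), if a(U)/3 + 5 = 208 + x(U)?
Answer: -609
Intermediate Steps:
a(U) = 609 (a(U) = -15 + 3*(208 + 0) = -15 + 3*208 = -15 + 624 = 609)
-a(Z) = -1*609 = -609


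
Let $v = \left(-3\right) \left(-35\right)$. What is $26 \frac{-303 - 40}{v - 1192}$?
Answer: $\frac{8918}{1087} \approx 8.2042$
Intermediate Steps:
$v = 105$
$26 \frac{-303 - 40}{v - 1192} = 26 \frac{-303 - 40}{105 - 1192} = 26 \left(- \frac{343}{-1087}\right) = 26 \left(\left(-343\right) \left(- \frac{1}{1087}\right)\right) = 26 \cdot \frac{343}{1087} = \frac{8918}{1087}$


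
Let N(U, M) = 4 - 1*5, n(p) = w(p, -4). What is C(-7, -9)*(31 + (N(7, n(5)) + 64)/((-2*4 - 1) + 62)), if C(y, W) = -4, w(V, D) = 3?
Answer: -6824/53 ≈ -128.75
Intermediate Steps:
n(p) = 3
N(U, M) = -1 (N(U, M) = 4 - 5 = -1)
C(-7, -9)*(31 + (N(7, n(5)) + 64)/((-2*4 - 1) + 62)) = -4*(31 + (-1 + 64)/((-2*4 - 1) + 62)) = -4*(31 + 63/((-8 - 1) + 62)) = -4*(31 + 63/(-9 + 62)) = -4*(31 + 63/53) = -4*1706/53 = -6824/53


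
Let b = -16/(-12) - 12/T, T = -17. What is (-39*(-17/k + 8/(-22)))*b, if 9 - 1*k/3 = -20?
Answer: 723320/16269 ≈ 44.460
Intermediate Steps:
k = 87 (k = 27 - 3*(-20) = 27 + 60 = 87)
b = 104/51 (b = -16/(-12) - 12/(-17) = -16*(-1/12) - 12*(-1/17) = 4/3 + 12/17 = 104/51 ≈ 2.0392)
(-39*(-17/k + 8/(-22)))*b = -39*(-17/87 + 8/(-22))*(104/51) = -39*(-17*1/87 + 8*(-1/22))*(104/51) = -39*(-17/87 - 4/11)*(104/51) = -39*(-535/957)*(104/51) = (6955/319)*(104/51) = 723320/16269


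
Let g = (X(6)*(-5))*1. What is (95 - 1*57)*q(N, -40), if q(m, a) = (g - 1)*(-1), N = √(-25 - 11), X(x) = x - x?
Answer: 38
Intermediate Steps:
X(x) = 0
N = 6*I (N = √(-36) = 6*I ≈ 6.0*I)
g = 0 (g = (0*(-5))*1 = 0*1 = 0)
q(m, a) = 1 (q(m, a) = (0 - 1)*(-1) = -1*(-1) = 1)
(95 - 1*57)*q(N, -40) = (95 - 1*57)*1 = (95 - 57)*1 = 38*1 = 38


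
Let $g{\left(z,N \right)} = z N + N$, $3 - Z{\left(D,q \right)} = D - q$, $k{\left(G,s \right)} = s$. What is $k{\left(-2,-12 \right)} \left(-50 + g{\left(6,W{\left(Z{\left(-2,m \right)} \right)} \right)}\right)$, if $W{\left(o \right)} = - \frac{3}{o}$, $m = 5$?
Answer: $\frac{3126}{5} \approx 625.2$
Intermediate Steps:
$Z{\left(D,q \right)} = 3 + q - D$ ($Z{\left(D,q \right)} = 3 - \left(D - q\right) = 3 + q - D$)
$g{\left(z,N \right)} = N + N z$ ($g{\left(z,N \right)} = N z + N = N + N z$)
$k{\left(-2,-12 \right)} \left(-50 + g{\left(6,W{\left(Z{\left(-2,m \right)} \right)} \right)}\right) = - 12 \left(-50 + - \frac{3}{3 + 5 - -2} \left(1 + 6\right)\right) = - 12 \left(-50 + - \frac{3}{3 + 5 + 2} \cdot 7\right) = - 12 \left(-50 + - \frac{3}{10} \cdot 7\right) = - 12 \left(-50 + \left(-3\right) \frac{1}{10} \cdot 7\right) = - 12 \left(-50 - \frac{21}{10}\right) = \left(-12\right) \left(- \frac{521}{10}\right) = \frac{3126}{5}$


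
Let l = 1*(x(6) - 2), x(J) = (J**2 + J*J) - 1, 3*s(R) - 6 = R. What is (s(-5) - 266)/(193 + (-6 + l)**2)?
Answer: -797/12486 ≈ -0.063831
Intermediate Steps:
s(R) = 2 + R/3
x(J) = -1 + 2*J**2 (x(J) = (J**2 + J**2) - 1 = 2*J**2 - 1 = -1 + 2*J**2)
l = 69 (l = 1*((-1 + 2*6**2) - 2) = 1*((-1 + 2*36) - 2) = 1*((-1 + 72) - 2) = 1*(71 - 2) = 1*69 = 69)
(s(-5) - 266)/(193 + (-6 + l)**2) = ((2 + (1/3)*(-5)) - 266)/(193 + (-6 + 69)**2) = ((2 - 5/3) - 266)/(193 + 63**2) = (1/3 - 266)/(193 + 3969) = -797/3/4162 = -797/3*1/4162 = -797/12486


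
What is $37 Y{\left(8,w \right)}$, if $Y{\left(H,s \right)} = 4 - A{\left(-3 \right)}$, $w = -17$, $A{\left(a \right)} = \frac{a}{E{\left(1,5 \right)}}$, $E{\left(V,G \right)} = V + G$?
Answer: $\frac{333}{2} \approx 166.5$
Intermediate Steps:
$E{\left(V,G \right)} = G + V$
$A{\left(a \right)} = \frac{a}{6}$ ($A{\left(a \right)} = \frac{a}{5 + 1} = \frac{a}{6}$)
$Y{\left(H,s \right)} = \frac{9}{2}$ ($Y{\left(H,s \right)} = 4 - \frac{1}{6} \left(-3\right) = 4 - - \frac{1}{2} = 4 + \frac{1}{2} = \frac{9}{2}$)
$37 Y{\left(8,w \right)} = 37 \cdot \frac{9}{2} = \frac{333}{2}$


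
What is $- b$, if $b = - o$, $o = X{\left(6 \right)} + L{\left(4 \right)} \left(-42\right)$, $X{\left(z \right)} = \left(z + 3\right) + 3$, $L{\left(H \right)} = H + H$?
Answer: $-324$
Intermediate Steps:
$L{\left(H \right)} = 2 H$
$X{\left(z \right)} = 6 + z$ ($X{\left(z \right)} = \left(3 + z\right) + 3 = 6 + z$)
$o = -324$ ($o = \left(6 + 6\right) + 2 \cdot 4 \left(-42\right) = 12 + 8 \left(-42\right) = 12 - 336 = -324$)
$b = 324$ ($b = \left(-1\right) \left(-324\right) = 324$)
$- b = \left(-1\right) 324 = -324$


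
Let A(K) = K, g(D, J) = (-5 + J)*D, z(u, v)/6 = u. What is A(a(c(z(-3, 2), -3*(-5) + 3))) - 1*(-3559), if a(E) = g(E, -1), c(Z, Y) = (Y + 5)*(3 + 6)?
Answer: 2317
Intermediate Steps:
z(u, v) = 6*u
g(D, J) = D*(-5 + J)
c(Z, Y) = 45 + 9*Y (c(Z, Y) = (5 + Y)*9 = 45 + 9*Y)
a(E) = -6*E (a(E) = E*(-5 - 1) = E*(-6) = -6*E)
A(a(c(z(-3, 2), -3*(-5) + 3))) - 1*(-3559) = -6*(45 + 9*(-3*(-5) + 3)) - 1*(-3559) = -6*(45 + 9*(15 + 3)) + 3559 = -6*(45 + 9*18) + 3559 = -6*(45 + 162) + 3559 = -6*207 + 3559 = -1242 + 3559 = 2317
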